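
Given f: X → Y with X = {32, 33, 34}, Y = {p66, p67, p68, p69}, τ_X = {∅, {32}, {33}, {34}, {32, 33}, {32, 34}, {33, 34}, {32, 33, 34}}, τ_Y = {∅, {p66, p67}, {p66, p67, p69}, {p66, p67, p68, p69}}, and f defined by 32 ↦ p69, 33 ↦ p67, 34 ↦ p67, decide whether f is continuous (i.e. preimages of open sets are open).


f IS continuous.

Compute f^{-1}(U) for each U ∈ τ_Y:
  U = ∅: f^{-1}(U) = ∅ ∈ τ_X ✓.
  U = {p66, p67}: f^{-1}(U) = {33, 34} ∈ τ_X ✓.
  U = {p66, p67, p69}: f^{-1}(U) = {32, 33, 34} ∈ τ_X ✓.
  U = {p66, p67, p68, p69}: f^{-1}(U) = {32, 33, 34} ∈ τ_X ✓.
Every preimage lies in τ_X, so f IS continuous.


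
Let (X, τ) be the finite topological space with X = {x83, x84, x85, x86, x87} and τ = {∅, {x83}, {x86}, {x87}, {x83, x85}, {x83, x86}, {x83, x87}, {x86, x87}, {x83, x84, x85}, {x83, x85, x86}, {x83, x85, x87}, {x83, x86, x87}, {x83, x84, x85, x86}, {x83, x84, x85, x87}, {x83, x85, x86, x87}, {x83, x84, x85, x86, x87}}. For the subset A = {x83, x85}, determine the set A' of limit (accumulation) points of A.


A' = {x84, x85}

For each x ∈ X, list the open sets U ∈ τ with x ∈ U, then check whether U ∩ (A ∖ {x}) ≠ ∅ for every such U.
  x = x83: open {x83} ∋ x has {x83} ∩ (A ∖ {x83}) = ∅, so x is NOT a limit point.
  x = x84: opens ∋ x are {x83, x84, x85}, {x83, x84, x85, x86}, {x83, x84, x85, x87}, {x83, x84, x85, x86, x87}; each meets A ∖ {x84}, so x IS a limit point.
  x = x85: opens ∋ x are {x83, x85}, {x83, x84, x85}, {x83, x85, x86}, {x83, x85, x87}, {x83, x84, x85, x86}, {x83, x84, x85, x87}, {x83, x85, x86, x87}, {x83, x84, x85, x86, x87}; each meets A ∖ {x85}, so x IS a limit point.
  x = x86: open {x86} ∋ x has {x86} ∩ (A ∖ {x86}) = ∅, so x is NOT a limit point.
  x = x87: open {x87} ∋ x has {x87} ∩ (A ∖ {x87}) = ∅, so x is NOT a limit point.
Collecting: A' = {x84, x85}.


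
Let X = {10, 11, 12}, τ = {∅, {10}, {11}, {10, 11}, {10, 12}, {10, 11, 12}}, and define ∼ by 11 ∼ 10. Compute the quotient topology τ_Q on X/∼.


X/∼ = {[10=11], [12]}; |τ_Q| = 3.

Equivalence classes: [10=11], [12].
Quotient map π: X → X/∼ sends 10 ↦ [10=11], 11 ↦ [10=11], 12 ↦ [12].
For each subset V ⊆ X/∼, compute π^{-1}(V) ⊆ X and check whether π^{-1}(V) ∈ τ. V is open in τ_Q iff π^{-1}(V) ∈ τ.
  V = {}: π^{-1}(V) = ∅ ∈ τ ✓.
  V = {[10=11]}: π^{-1}(V) = {10, 11} ∈ τ ✓.
  V = {[12]}: π^{-1}(V) = {12} ∉ τ ✗.
  V = {[10=11], [12]}: π^{-1}(V) = {10, 11, 12} ∈ τ ✓.
Open sets in the quotient: τ_Q = {{}, {[10=11]}, {[10=11], [12]}} (3 elements).


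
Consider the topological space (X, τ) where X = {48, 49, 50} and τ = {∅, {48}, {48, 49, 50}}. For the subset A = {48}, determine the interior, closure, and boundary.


int(A) = {48}, cl(A) = {48, 49, 50}, ∂A = {49, 50}.

Closed sets in (X, τ) are complements of opens:
  closed(X, τ) = {∅, {49, 50}, {48, 49, 50}}.
int(A) = ⋃ {U ∈ τ : U ⊆ A}. Opens contained in A: ∅, {48}.
Taking the union of these: int(A) = {48}.
cl(A) = ⋂ {C closed : A ⊆ C}. Closed sets containing A: {48, 49, 50}.
Intersecting these: cl(A) = {48, 49, 50}.
∂A = cl(A) ∖ int(A) = {48, 49, 50} ∖ {48} = {49, 50}.


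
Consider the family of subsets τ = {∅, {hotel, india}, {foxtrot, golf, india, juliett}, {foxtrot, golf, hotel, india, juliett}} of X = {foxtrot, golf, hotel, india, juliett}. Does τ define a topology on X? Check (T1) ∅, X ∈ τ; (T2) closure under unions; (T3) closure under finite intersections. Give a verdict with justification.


τ is NOT a topology on X.

Axiom (T1): ∅ ∈ τ? Yes; X ∈ τ? Yes.
Axiom (T2/T3): check pairwise unions and intersections of members of τ.
Counterexample for (T3): {hotel, india} ∩ {foxtrot, golf, india, juliett} = {india} ∉ τ. Therefore τ is NOT a topology.


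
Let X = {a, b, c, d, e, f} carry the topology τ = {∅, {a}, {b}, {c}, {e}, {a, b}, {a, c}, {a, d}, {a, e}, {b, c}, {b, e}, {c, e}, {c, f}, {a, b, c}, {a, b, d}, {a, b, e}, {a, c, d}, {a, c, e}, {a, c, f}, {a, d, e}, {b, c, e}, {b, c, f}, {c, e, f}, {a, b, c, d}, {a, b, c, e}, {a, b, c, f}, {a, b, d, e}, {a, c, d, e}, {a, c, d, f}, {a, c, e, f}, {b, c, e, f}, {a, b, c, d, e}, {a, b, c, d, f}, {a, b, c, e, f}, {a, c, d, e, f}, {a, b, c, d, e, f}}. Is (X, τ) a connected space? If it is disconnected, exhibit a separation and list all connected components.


(X, τ) is disconnected; components = [{b}, {e}, {a, d}, {c, f}].

Find clopen sets (U ∈ τ with X ∖ U ∈ τ):
  U = ∅, X ∖ U = {a, b, c, d, e, f} — both open, so U is clopen.
  U = {b}, X ∖ U = {a, c, d, e, f} — both open, so U is clopen.
  U = {e}, X ∖ U = {a, b, c, d, f} — both open, so U is clopen.
  U = {a, d}, X ∖ U = {b, c, e, f} — both open, so U is clopen.
  U = {b, e}, X ∖ U = {a, c, d, f} — both open, so U is clopen.
  U = {c, f}, X ∖ U = {a, b, d, e} — both open, so U is clopen.
  U = {a, b, d}, X ∖ U = {c, e, f} — both open, so U is clopen.
  U = {a, d, e}, X ∖ U = {b, c, f} — both open, so U is clopen.
  U = {b, c, f}, X ∖ U = {a, d, e} — both open, so U is clopen.
  U = {c, e, f}, X ∖ U = {a, b, d} — both open, so U is clopen.
  U = {a, b, d, e}, X ∖ U = {c, f} — both open, so U is clopen.
  U = {a, c, d, f}, X ∖ U = {b, e} — both open, so U is clopen.
  U = {b, c, e, f}, X ∖ U = {a, d} — both open, so U is clopen.
  U = {a, b, c, d, f}, X ∖ U = {e} — both open, so U is clopen.
  U = {a, c, d, e, f}, X ∖ U = {b} — both open, so U is clopen.
  U = {a, b, c, d, e, f}, X ∖ U = ∅ — both open, so U is clopen.
Nontrivial clopen(s) exist: e.g. {c, f}. So (X, τ) is disconnected.
Compute connected components by grouping points that agree on all clopens:
  component: {b}
  component: {e}
  component: {a, d}
  component: {c, f}


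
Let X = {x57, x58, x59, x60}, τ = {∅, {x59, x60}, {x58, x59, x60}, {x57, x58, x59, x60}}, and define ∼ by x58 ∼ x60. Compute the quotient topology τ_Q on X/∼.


X/∼ = {[x57], [x58=x60], [x59]}; |τ_Q| = 3.

Equivalence classes: [x57], [x58=x60], [x59].
Quotient map π: X → X/∼ sends x57 ↦ [x57], x58 ↦ [x58=x60], x59 ↦ [x59], x60 ↦ [x58=x60].
For each subset V ⊆ X/∼, compute π^{-1}(V) ⊆ X and check whether π^{-1}(V) ∈ τ. V is open in τ_Q iff π^{-1}(V) ∈ τ.
  V = {}: π^{-1}(V) = ∅ ∈ τ ✓.
  V = {[x57]}: π^{-1}(V) = {x57} ∉ τ ✗.
  V = {[x58=x60]}: π^{-1}(V) = {x58, x60} ∉ τ ✗.
  V = {[x57], [x58=x60]}: π^{-1}(V) = {x57, x58, x60} ∉ τ ✗.
  V = {[x59]}: π^{-1}(V) = {x59} ∉ τ ✗.
  V = {[x57], [x59]}: π^{-1}(V) = {x57, x59} ∉ τ ✗.
  V = {[x58=x60], [x59]}: π^{-1}(V) = {x58, x59, x60} ∈ τ ✓.
  V = {[x57], [x58=x60], [x59]}: π^{-1}(V) = {x57, x58, x59, x60} ∈ τ ✓.
Open sets in the quotient: τ_Q = {{}, {[x58=x60], [x59]}, {[x57], [x58=x60], [x59]}} (3 elements).


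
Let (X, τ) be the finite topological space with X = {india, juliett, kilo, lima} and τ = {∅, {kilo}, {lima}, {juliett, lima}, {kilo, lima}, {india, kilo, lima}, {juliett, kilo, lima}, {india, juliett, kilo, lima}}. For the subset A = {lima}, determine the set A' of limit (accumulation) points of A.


A' = {india, juliett}

For each x ∈ X, list the open sets U ∈ τ with x ∈ U, then check whether U ∩ (A ∖ {x}) ≠ ∅ for every such U.
  x = india: opens ∋ x are {india, kilo, lima}, {india, juliett, kilo, lima}; each meets A ∖ {india}, so x IS a limit point.
  x = juliett: opens ∋ x are {juliett, lima}, {juliett, kilo, lima}, {india, juliett, kilo, lima}; each meets A ∖ {juliett}, so x IS a limit point.
  x = kilo: open {kilo} ∋ x has {kilo} ∩ (A ∖ {kilo}) = ∅, so x is NOT a limit point.
  x = lima: open {lima} ∋ x has {lima} ∩ (A ∖ {lima}) = ∅, so x is NOT a limit point.
Collecting: A' = {india, juliett}.


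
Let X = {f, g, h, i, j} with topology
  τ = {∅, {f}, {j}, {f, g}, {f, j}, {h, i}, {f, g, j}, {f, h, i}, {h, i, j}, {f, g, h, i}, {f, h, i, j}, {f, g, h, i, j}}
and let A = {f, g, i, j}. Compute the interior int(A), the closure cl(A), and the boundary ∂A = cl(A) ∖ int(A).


int(A) = {f, g, j}, cl(A) = {f, g, h, i, j}, ∂A = {h, i}.

Closed sets in (X, τ) are complements of opens:
  closed(X, τ) = {∅, {g}, {j}, {f, g}, {g, j}, {h, i}, {f, g, j}, {g, h, i}, {h, i, j}, {f, g, h, i}, {g, h, i, j}, {f, g, h, i, j}}.
int(A) = ⋃ {U ∈ τ : U ⊆ A}. Opens contained in A: ∅, {f}, {j}, {f, g}, {f, j}, {f, g, j}.
Taking the union of these: int(A) = {f, g, j}.
cl(A) = ⋂ {C closed : A ⊆ C}. Closed sets containing A: {f, g, h, i, j}.
Intersecting these: cl(A) = {f, g, h, i, j}.
∂A = cl(A) ∖ int(A) = {f, g, h, i, j} ∖ {f, g, j} = {h, i}.


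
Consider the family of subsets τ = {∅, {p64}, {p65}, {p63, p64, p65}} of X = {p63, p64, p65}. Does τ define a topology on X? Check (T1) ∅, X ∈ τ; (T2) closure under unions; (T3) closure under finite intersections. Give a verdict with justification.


τ is NOT a topology on X.

Axiom (T1): ∅ ∈ τ? Yes; X ∈ τ? Yes.
Axiom (T2/T3): check pairwise unions and intersections of members of τ.
Counterexample for (T2): {p64} ∪ {p65} = {p64, p65} ∉ τ. Therefore τ is NOT a topology.


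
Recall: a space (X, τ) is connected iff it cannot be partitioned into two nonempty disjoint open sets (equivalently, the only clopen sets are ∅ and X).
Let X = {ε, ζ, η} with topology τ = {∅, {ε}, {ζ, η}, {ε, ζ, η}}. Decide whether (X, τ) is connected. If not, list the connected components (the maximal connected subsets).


(X, τ) is disconnected; components = [{ε}, {ζ, η}].

Find clopen sets (U ∈ τ with X ∖ U ∈ τ):
  U = ∅, X ∖ U = {ε, ζ, η} — both open, so U is clopen.
  U = {ε}, X ∖ U = {ζ, η} — both open, so U is clopen.
  U = {ζ, η}, X ∖ U = {ε} — both open, so U is clopen.
  U = {ε, ζ, η}, X ∖ U = ∅ — both open, so U is clopen.
Nontrivial clopen(s) exist: e.g. {ε}. So (X, τ) is disconnected.
Compute connected components by grouping points that agree on all clopens:
  component: {ε}
  component: {ζ, η}


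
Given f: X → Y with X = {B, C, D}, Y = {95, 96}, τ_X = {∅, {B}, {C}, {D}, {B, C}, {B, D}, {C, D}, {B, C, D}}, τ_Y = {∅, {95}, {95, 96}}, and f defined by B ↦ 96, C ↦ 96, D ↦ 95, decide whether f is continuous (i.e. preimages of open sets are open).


f IS continuous.

Compute f^{-1}(U) for each U ∈ τ_Y:
  U = ∅: f^{-1}(U) = ∅ ∈ τ_X ✓.
  U = {95}: f^{-1}(U) = {D} ∈ τ_X ✓.
  U = {95, 96}: f^{-1}(U) = {B, C, D} ∈ τ_X ✓.
Every preimage lies in τ_X, so f IS continuous.


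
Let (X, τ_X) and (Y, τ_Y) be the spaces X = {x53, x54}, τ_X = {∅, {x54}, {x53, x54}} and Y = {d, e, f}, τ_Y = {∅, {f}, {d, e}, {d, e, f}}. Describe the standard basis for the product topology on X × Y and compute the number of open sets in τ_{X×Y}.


Basis B = {∅ × ∅, {x54} × {f}, {x53, x54} × {f}, {x54} × {d, e}, {x54} × {d, e, f}, {x53, x54} × {d, e}, {x53, x54} × {d, e, f}}; |τ_{X×Y}| = 9.

Enumerate products U × V with U ∈ τ_X, V ∈ τ_Y (deduplicated):
  ∅ × ∅ = {} (∅)
  {x54} × {f} = {(x54,f)}
  {x53, x54} × {f} = {(x53,f), (x54,f)}
  {x54} × {d, e} = {(x54,d), (x54,e)}
  {x54} × {d, e, f} = {(x54,d), (x54,e), (x54,f)}
  {x53, x54} × {d, e} = {(x53,d), (x53,e), (x54,d), (x54,e)}
  {x53, x54} × {d, e, f} = {(x53,d), (x53,e), (x53,f), (x54,d), (x54,e), (x54,f)}
These 7 distinct sets form the basis B.
Close under arbitrary unions to get τ_{X×Y}; counting gives |τ_{X×Y}| = 9.


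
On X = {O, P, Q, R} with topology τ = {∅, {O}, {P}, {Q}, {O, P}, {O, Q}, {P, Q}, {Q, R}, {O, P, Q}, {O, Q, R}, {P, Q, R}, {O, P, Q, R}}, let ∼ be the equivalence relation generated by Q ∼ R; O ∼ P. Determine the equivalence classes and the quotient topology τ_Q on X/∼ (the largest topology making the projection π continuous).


X/∼ = {[O=P], [Q=R]}; |τ_Q| = 4.

Equivalence classes: [O=P], [Q=R].
Quotient map π: X → X/∼ sends O ↦ [O=P], P ↦ [O=P], Q ↦ [Q=R], R ↦ [Q=R].
For each subset V ⊆ X/∼, compute π^{-1}(V) ⊆ X and check whether π^{-1}(V) ∈ τ. V is open in τ_Q iff π^{-1}(V) ∈ τ.
  V = {}: π^{-1}(V) = ∅ ∈ τ ✓.
  V = {[O=P]}: π^{-1}(V) = {O, P} ∈ τ ✓.
  V = {[Q=R]}: π^{-1}(V) = {Q, R} ∈ τ ✓.
  V = {[O=P], [Q=R]}: π^{-1}(V) = {O, P, Q, R} ∈ τ ✓.
Open sets in the quotient: τ_Q = {{}, {[O=P]}, {[Q=R]}, {[O=P], [Q=R]}} (4 elements).


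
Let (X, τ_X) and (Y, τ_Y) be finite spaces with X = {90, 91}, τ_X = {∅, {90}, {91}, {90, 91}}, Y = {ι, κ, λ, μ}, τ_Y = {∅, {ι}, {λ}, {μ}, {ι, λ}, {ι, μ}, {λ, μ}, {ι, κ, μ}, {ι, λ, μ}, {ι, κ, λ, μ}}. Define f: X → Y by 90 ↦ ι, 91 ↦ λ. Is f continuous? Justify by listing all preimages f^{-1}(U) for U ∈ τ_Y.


f IS continuous.

Compute f^{-1}(U) for each U ∈ τ_Y:
  U = ∅: f^{-1}(U) = ∅ ∈ τ_X ✓.
  U = {ι}: f^{-1}(U) = {90} ∈ τ_X ✓.
  U = {λ}: f^{-1}(U) = {91} ∈ τ_X ✓.
  U = {μ}: f^{-1}(U) = ∅ ∈ τ_X ✓.
  U = {ι, λ}: f^{-1}(U) = {90, 91} ∈ τ_X ✓.
  U = {ι, μ}: f^{-1}(U) = {90} ∈ τ_X ✓.
  U = {λ, μ}: f^{-1}(U) = {91} ∈ τ_X ✓.
  U = {ι, κ, μ}: f^{-1}(U) = {90} ∈ τ_X ✓.
  U = {ι, λ, μ}: f^{-1}(U) = {90, 91} ∈ τ_X ✓.
  U = {ι, κ, λ, μ}: f^{-1}(U) = {90, 91} ∈ τ_X ✓.
Every preimage lies in τ_X, so f IS continuous.


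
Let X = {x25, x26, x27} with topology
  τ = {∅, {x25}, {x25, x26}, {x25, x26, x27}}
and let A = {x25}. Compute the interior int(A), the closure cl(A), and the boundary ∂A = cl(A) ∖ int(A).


int(A) = {x25}, cl(A) = {x25, x26, x27}, ∂A = {x26, x27}.

Closed sets in (X, τ) are complements of opens:
  closed(X, τ) = {∅, {x27}, {x26, x27}, {x25, x26, x27}}.
int(A) = ⋃ {U ∈ τ : U ⊆ A}. Opens contained in A: ∅, {x25}.
Taking the union of these: int(A) = {x25}.
cl(A) = ⋂ {C closed : A ⊆ C}. Closed sets containing A: {x25, x26, x27}.
Intersecting these: cl(A) = {x25, x26, x27}.
∂A = cl(A) ∖ int(A) = {x25, x26, x27} ∖ {x25} = {x26, x27}.


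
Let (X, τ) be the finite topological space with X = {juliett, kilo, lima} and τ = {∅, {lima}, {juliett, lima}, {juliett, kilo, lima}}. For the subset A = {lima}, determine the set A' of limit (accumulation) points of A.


A' = {juliett, kilo}

For each x ∈ X, list the open sets U ∈ τ with x ∈ U, then check whether U ∩ (A ∖ {x}) ≠ ∅ for every such U.
  x = juliett: opens ∋ x are {juliett, lima}, {juliett, kilo, lima}; each meets A ∖ {juliett}, so x IS a limit point.
  x = kilo: opens ∋ x are {juliett, kilo, lima}; each meets A ∖ {kilo}, so x IS a limit point.
  x = lima: open {lima} ∋ x has {lima} ∩ (A ∖ {lima}) = ∅, so x is NOT a limit point.
Collecting: A' = {juliett, kilo}.


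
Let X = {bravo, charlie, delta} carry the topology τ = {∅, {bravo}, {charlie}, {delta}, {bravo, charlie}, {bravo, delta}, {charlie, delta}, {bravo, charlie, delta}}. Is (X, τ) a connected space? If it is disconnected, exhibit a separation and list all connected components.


(X, τ) is disconnected; components = [{bravo}, {charlie}, {delta}].

Find clopen sets (U ∈ τ with X ∖ U ∈ τ):
  U = ∅, X ∖ U = {bravo, charlie, delta} — both open, so U is clopen.
  U = {bravo}, X ∖ U = {charlie, delta} — both open, so U is clopen.
  U = {charlie}, X ∖ U = {bravo, delta} — both open, so U is clopen.
  U = {delta}, X ∖ U = {bravo, charlie} — both open, so U is clopen.
  U = {bravo, charlie}, X ∖ U = {delta} — both open, so U is clopen.
  U = {bravo, delta}, X ∖ U = {charlie} — both open, so U is clopen.
  U = {charlie, delta}, X ∖ U = {bravo} — both open, so U is clopen.
  U = {bravo, charlie, delta}, X ∖ U = ∅ — both open, so U is clopen.
Nontrivial clopen(s) exist: e.g. {charlie, delta}. So (X, τ) is disconnected.
Compute connected components by grouping points that agree on all clopens:
  component: {bravo}
  component: {charlie}
  component: {delta}


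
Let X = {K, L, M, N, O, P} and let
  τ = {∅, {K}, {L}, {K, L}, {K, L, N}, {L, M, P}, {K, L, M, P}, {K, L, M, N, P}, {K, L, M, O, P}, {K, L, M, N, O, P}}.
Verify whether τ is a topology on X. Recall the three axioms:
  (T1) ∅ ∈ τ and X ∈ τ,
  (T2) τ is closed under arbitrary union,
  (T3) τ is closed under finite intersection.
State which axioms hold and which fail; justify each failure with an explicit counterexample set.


τ IS a topology on X.

Axiom (T1): ∅ ∈ τ? Yes; X ∈ τ? Yes.
Axiom (T2/T3): check pairwise unions and intersections of members of τ.
All pairwise intersections and unions checked — each lies in τ. Therefore τ satisfies (T1), (T2), (T3): it IS a topology on X.


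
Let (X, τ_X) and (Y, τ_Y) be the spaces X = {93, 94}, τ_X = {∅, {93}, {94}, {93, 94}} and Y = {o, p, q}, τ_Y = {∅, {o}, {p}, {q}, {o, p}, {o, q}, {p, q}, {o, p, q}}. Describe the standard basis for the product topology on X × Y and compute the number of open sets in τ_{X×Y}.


Basis B = {∅ × ∅, {93} × {o}, {93} × {p}, {93} × {q}, {94} × {o}, {94} × {p}, {94} × {q}, {93} × {o, p}, {93} × {o, q}, {93, 94} × {o}, {93} × {p, q}, {93, 94} × {p}, {93, 94} × {q}, {94} × {o, p}, {94} × {o, q}, {94} × {p, q}, {93} × {o, p, q}, {94} × {o, p, q}, {93, 94} × {o, p}, {93, 94} × {o, q}, {93, 94} × {p, q}, {93, 94} × {o, p, q}}; |τ_{X×Y}| = 64.

Enumerate products U × V with U ∈ τ_X, V ∈ τ_Y (deduplicated):
  ∅ × ∅ = {} (∅)
  {93} × {o} = {(93,o)}
  {93} × {p} = {(93,p)}
  {93} × {q} = {(93,q)}
  {94} × {o} = {(94,o)}
  {94} × {p} = {(94,p)}
  {94} × {q} = {(94,q)}
  {93} × {o, p} = {(93,o), (93,p)}
  {93} × {o, q} = {(93,o), (93,q)}
  {93, 94} × {o} = {(93,o), (94,o)}
  {93} × {p, q} = {(93,p), (93,q)}
  {93, 94} × {p} = {(93,p), (94,p)}
  {93, 94} × {q} = {(93,q), (94,q)}
  {94} × {o, p} = {(94,o), (94,p)}
  {94} × {o, q} = {(94,o), (94,q)}
  {94} × {p, q} = {(94,p), (94,q)}
  {93} × {o, p, q} = {(93,o), (93,p), (93,q)}
  {94} × {o, p, q} = {(94,o), (94,p), (94,q)}
  {93, 94} × {o, p} = {(93,o), (93,p), (94,o), (94,p)}
  {93, 94} × {o, q} = {(93,o), (93,q), (94,o), (94,q)}
  {93, 94} × {p, q} = {(93,p), (93,q), (94,p), (94,q)}
  {93, 94} × {o, p, q} = {(93,o), (93,p), (93,q), (94,o), (94,p), (94,q)}
These 22 distinct sets form the basis B.
Close under arbitrary unions to get τ_{X×Y}; counting gives |τ_{X×Y}| = 64.


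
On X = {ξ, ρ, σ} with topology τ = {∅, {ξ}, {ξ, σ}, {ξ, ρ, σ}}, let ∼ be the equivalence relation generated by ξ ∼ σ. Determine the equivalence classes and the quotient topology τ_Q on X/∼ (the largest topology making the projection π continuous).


X/∼ = {[ξ=σ], [ρ]}; |τ_Q| = 3.

Equivalence classes: [ξ=σ], [ρ].
Quotient map π: X → X/∼ sends ξ ↦ [ξ=σ], ρ ↦ [ρ], σ ↦ [ξ=σ].
For each subset V ⊆ X/∼, compute π^{-1}(V) ⊆ X and check whether π^{-1}(V) ∈ τ. V is open in τ_Q iff π^{-1}(V) ∈ τ.
  V = {}: π^{-1}(V) = ∅ ∈ τ ✓.
  V = {[ξ=σ]}: π^{-1}(V) = {ξ, σ} ∈ τ ✓.
  V = {[ρ]}: π^{-1}(V) = {ρ} ∉ τ ✗.
  V = {[ξ=σ], [ρ]}: π^{-1}(V) = {ξ, ρ, σ} ∈ τ ✓.
Open sets in the quotient: τ_Q = {{}, {[ξ=σ]}, {[ξ=σ], [ρ]}} (3 elements).


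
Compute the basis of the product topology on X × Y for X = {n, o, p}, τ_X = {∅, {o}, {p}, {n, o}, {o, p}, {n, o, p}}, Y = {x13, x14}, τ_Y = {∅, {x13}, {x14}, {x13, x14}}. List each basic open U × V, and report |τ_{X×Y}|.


Basis B = {∅ × ∅, {o} × {x13}, {o} × {x14}, {p} × {x13}, {p} × {x14}, {n, o} × {x13}, {n, o} × {x14}, {o} × {x13, x14}, {o, p} × {x13}, {o, p} × {x14}, {p} × {x13, x14}, {n, o, p} × {x13}, {n, o, p} × {x14}, {n, o} × {x13, x14}, {o, p} × {x13, x14}, {n, o, p} × {x13, x14}}; |τ_{X×Y}| = 36.

Enumerate products U × V with U ∈ τ_X, V ∈ τ_Y (deduplicated):
  ∅ × ∅ = {} (∅)
  {o} × {x13} = {(o,x13)}
  {o} × {x14} = {(o,x14)}
  {p} × {x13} = {(p,x13)}
  {p} × {x14} = {(p,x14)}
  {n, o} × {x13} = {(n,x13), (o,x13)}
  {n, o} × {x14} = {(n,x14), (o,x14)}
  {o} × {x13, x14} = {(o,x13), (o,x14)}
  {o, p} × {x13} = {(o,x13), (p,x13)}
  {o, p} × {x14} = {(o,x14), (p,x14)}
  {p} × {x13, x14} = {(p,x13), (p,x14)}
  {n, o, p} × {x13} = {(n,x13), (o,x13), (p,x13)}
  {n, o, p} × {x14} = {(n,x14), (o,x14), (p,x14)}
  {n, o} × {x13, x14} = {(n,x13), (n,x14), (o,x13), (o,x14)}
  {o, p} × {x13, x14} = {(o,x13), (o,x14), (p,x13), (p,x14)}
  {n, o, p} × {x13, x14} = {(n,x13), (n,x14), (o,x13), (o,x14), (p,x13), (p,x14)}
These 16 distinct sets form the basis B.
Close under arbitrary unions to get τ_{X×Y}; counting gives |τ_{X×Y}| = 36.


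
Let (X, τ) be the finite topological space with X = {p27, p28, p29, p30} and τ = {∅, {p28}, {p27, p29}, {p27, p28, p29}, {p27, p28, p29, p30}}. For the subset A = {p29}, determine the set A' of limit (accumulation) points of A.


A' = {p27, p30}

For each x ∈ X, list the open sets U ∈ τ with x ∈ U, then check whether U ∩ (A ∖ {x}) ≠ ∅ for every such U.
  x = p27: opens ∋ x are {p27, p29}, {p27, p28, p29}, {p27, p28, p29, p30}; each meets A ∖ {p27}, so x IS a limit point.
  x = p28: open {p28} ∋ x has {p28} ∩ (A ∖ {p28}) = ∅, so x is NOT a limit point.
  x = p29: open {p27, p29} ∋ x has {p27, p29} ∩ (A ∖ {p29}) = ∅, so x is NOT a limit point.
  x = p30: opens ∋ x are {p27, p28, p29, p30}; each meets A ∖ {p30}, so x IS a limit point.
Collecting: A' = {p27, p30}.


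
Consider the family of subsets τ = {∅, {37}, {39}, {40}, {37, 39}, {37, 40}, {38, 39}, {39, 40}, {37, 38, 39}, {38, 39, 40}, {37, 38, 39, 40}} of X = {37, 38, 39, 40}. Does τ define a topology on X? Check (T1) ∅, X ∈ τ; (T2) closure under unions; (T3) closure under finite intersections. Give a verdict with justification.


τ is NOT a topology on X.

Axiom (T1): ∅ ∈ τ? Yes; X ∈ τ? Yes.
Axiom (T2/T3): check pairwise unions and intersections of members of τ.
Counterexample for (T2): {37} ∪ {39, 40} = {37, 39, 40} ∉ τ. Therefore τ is NOT a topology.


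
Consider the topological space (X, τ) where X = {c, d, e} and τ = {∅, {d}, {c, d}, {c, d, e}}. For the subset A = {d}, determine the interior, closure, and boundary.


int(A) = {d}, cl(A) = {c, d, e}, ∂A = {c, e}.

Closed sets in (X, τ) are complements of opens:
  closed(X, τ) = {∅, {e}, {c, e}, {c, d, e}}.
int(A) = ⋃ {U ∈ τ : U ⊆ A}. Opens contained in A: ∅, {d}.
Taking the union of these: int(A) = {d}.
cl(A) = ⋂ {C closed : A ⊆ C}. Closed sets containing A: {c, d, e}.
Intersecting these: cl(A) = {c, d, e}.
∂A = cl(A) ∖ int(A) = {c, d, e} ∖ {d} = {c, e}.


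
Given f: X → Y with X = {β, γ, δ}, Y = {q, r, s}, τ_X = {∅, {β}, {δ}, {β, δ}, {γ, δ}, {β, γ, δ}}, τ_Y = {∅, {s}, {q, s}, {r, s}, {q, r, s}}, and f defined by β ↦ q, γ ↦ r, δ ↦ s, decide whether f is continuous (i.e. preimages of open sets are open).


f IS continuous.

Compute f^{-1}(U) for each U ∈ τ_Y:
  U = ∅: f^{-1}(U) = ∅ ∈ τ_X ✓.
  U = {s}: f^{-1}(U) = {δ} ∈ τ_X ✓.
  U = {q, s}: f^{-1}(U) = {β, δ} ∈ τ_X ✓.
  U = {r, s}: f^{-1}(U) = {γ, δ} ∈ τ_X ✓.
  U = {q, r, s}: f^{-1}(U) = {β, γ, δ} ∈ τ_X ✓.
Every preimage lies in τ_X, so f IS continuous.


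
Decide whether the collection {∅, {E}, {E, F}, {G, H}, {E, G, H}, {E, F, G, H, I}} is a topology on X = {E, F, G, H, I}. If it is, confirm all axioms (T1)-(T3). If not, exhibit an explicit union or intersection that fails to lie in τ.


τ is NOT a topology on X.

Axiom (T1): ∅ ∈ τ? Yes; X ∈ τ? Yes.
Axiom (T2/T3): check pairwise unions and intersections of members of τ.
Counterexample for (T2): {E, F} ∪ {G, H} = {E, F, G, H} ∉ τ. Therefore τ is NOT a topology.


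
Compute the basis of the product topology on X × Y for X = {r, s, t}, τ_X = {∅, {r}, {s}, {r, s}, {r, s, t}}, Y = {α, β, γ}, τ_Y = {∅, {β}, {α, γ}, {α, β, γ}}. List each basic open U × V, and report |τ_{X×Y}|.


Basis B = {∅ × ∅, {r} × {β}, {s} × {β}, {r} × {α, γ}, {r, s} × {β}, {s} × {α, γ}, {r} × {α, β, γ}, {r, s, t} × {β}, {s} × {α, β, γ}, {r, s} × {α, γ}, {r, s} × {α, β, γ}, {r, s, t} × {α, γ}, {r, s, t} × {α, β, γ}}; |τ_{X×Y}| = 25.

Enumerate products U × V with U ∈ τ_X, V ∈ τ_Y (deduplicated):
  ∅ × ∅ = {} (∅)
  {r} × {β} = {(r,β)}
  {s} × {β} = {(s,β)}
  {r} × {α, γ} = {(r,α), (r,γ)}
  {r, s} × {β} = {(r,β), (s,β)}
  {s} × {α, γ} = {(s,α), (s,γ)}
  {r} × {α, β, γ} = {(r,α), (r,β), (r,γ)}
  {r, s, t} × {β} = {(r,β), (s,β), (t,β)}
  {s} × {α, β, γ} = {(s,α), (s,β), (s,γ)}
  {r, s} × {α, γ} = {(r,α), (r,γ), (s,α), (s,γ)}
  {r, s} × {α, β, γ} = {(r,α), (r,β), (r,γ), (s,α), (s,β), (s,γ)}
  {r, s, t} × {α, γ} = {(r,α), (r,γ), (s,α), (s,γ), (t,α), (t,γ)}
  {r, s, t} × {α, β, γ} = {(r,α), (r,β), (r,γ), (s,α), (s,β), (s,γ), (t,α), (t,β), (t,γ)}
These 13 distinct sets form the basis B.
Close under arbitrary unions to get τ_{X×Y}; counting gives |τ_{X×Y}| = 25.


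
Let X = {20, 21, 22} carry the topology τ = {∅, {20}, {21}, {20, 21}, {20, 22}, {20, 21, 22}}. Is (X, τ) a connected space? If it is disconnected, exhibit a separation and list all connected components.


(X, τ) is disconnected; components = [{21}, {20, 22}].

Find clopen sets (U ∈ τ with X ∖ U ∈ τ):
  U = ∅, X ∖ U = {20, 21, 22} — both open, so U is clopen.
  U = {21}, X ∖ U = {20, 22} — both open, so U is clopen.
  U = {20, 22}, X ∖ U = {21} — both open, so U is clopen.
  U = {20, 21, 22}, X ∖ U = ∅ — both open, so U is clopen.
Nontrivial clopen(s) exist: e.g. {21}. So (X, τ) is disconnected.
Compute connected components by grouping points that agree on all clopens:
  component: {21}
  component: {20, 22}


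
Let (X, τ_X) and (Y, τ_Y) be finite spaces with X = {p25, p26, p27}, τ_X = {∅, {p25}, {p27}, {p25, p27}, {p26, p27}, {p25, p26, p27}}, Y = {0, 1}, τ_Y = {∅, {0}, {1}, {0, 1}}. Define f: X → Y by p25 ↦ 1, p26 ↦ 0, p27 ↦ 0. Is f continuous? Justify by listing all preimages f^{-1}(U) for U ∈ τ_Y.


f IS continuous.

Compute f^{-1}(U) for each U ∈ τ_Y:
  U = ∅: f^{-1}(U) = ∅ ∈ τ_X ✓.
  U = {0}: f^{-1}(U) = {p26, p27} ∈ τ_X ✓.
  U = {1}: f^{-1}(U) = {p25} ∈ τ_X ✓.
  U = {0, 1}: f^{-1}(U) = {p25, p26, p27} ∈ τ_X ✓.
Every preimage lies in τ_X, so f IS continuous.


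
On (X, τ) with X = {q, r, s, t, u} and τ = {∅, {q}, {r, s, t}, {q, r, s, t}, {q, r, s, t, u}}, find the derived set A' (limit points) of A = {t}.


A' = {r, s, u}

For each x ∈ X, list the open sets U ∈ τ with x ∈ U, then check whether U ∩ (A ∖ {x}) ≠ ∅ for every such U.
  x = q: open {q} ∋ x has {q} ∩ (A ∖ {q}) = ∅, so x is NOT a limit point.
  x = r: opens ∋ x are {r, s, t}, {q, r, s, t}, {q, r, s, t, u}; each meets A ∖ {r}, so x IS a limit point.
  x = s: opens ∋ x are {r, s, t}, {q, r, s, t}, {q, r, s, t, u}; each meets A ∖ {s}, so x IS a limit point.
  x = t: open {r, s, t} ∋ x has {r, s, t} ∩ (A ∖ {t}) = ∅, so x is NOT a limit point.
  x = u: opens ∋ x are {q, r, s, t, u}; each meets A ∖ {u}, so x IS a limit point.
Collecting: A' = {r, s, u}.


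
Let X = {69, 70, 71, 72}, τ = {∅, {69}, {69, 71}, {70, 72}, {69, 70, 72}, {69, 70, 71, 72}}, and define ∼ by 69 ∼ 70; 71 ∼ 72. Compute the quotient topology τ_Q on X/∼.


X/∼ = {[69=70], [71=72]}; |τ_Q| = 2.

Equivalence classes: [69=70], [71=72].
Quotient map π: X → X/∼ sends 69 ↦ [69=70], 70 ↦ [69=70], 71 ↦ [71=72], 72 ↦ [71=72].
For each subset V ⊆ X/∼, compute π^{-1}(V) ⊆ X and check whether π^{-1}(V) ∈ τ. V is open in τ_Q iff π^{-1}(V) ∈ τ.
  V = {}: π^{-1}(V) = ∅ ∈ τ ✓.
  V = {[69=70]}: π^{-1}(V) = {69, 70} ∉ τ ✗.
  V = {[71=72]}: π^{-1}(V) = {71, 72} ∉ τ ✗.
  V = {[69=70], [71=72]}: π^{-1}(V) = {69, 70, 71, 72} ∈ τ ✓.
Open sets in the quotient: τ_Q = {{}, {[69=70], [71=72]}} (2 elements).


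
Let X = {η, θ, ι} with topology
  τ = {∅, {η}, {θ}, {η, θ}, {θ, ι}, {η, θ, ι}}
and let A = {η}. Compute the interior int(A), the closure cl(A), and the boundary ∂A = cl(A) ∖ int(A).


int(A) = {η}, cl(A) = {η}, ∂A = ∅.

Closed sets in (X, τ) are complements of opens:
  closed(X, τ) = {∅, {η}, {ι}, {η, ι}, {θ, ι}, {η, θ, ι}}.
int(A) = ⋃ {U ∈ τ : U ⊆ A}. Opens contained in A: ∅, {η}.
Taking the union of these: int(A) = {η}.
cl(A) = ⋂ {C closed : A ⊆ C}. Closed sets containing A: {η}, {η, ι}, {η, θ, ι}.
Intersecting these: cl(A) = {η}.
∂A = cl(A) ∖ int(A) = {η} ∖ {η} = ∅.


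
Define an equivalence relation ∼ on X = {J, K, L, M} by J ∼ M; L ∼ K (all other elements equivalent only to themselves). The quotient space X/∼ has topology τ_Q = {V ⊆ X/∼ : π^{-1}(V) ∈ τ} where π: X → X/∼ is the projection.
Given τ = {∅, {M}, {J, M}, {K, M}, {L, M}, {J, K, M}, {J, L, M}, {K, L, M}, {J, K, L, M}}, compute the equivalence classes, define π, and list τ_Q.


X/∼ = {[J=M], [K=L]}; |τ_Q| = 3.

Equivalence classes: [J=M], [K=L].
Quotient map π: X → X/∼ sends J ↦ [J=M], K ↦ [K=L], L ↦ [K=L], M ↦ [J=M].
For each subset V ⊆ X/∼, compute π^{-1}(V) ⊆ X and check whether π^{-1}(V) ∈ τ. V is open in τ_Q iff π^{-1}(V) ∈ τ.
  V = {}: π^{-1}(V) = ∅ ∈ τ ✓.
  V = {[J=M]}: π^{-1}(V) = {J, M} ∈ τ ✓.
  V = {[K=L]}: π^{-1}(V) = {K, L} ∉ τ ✗.
  V = {[J=M], [K=L]}: π^{-1}(V) = {J, K, L, M} ∈ τ ✓.
Open sets in the quotient: τ_Q = {{}, {[J=M]}, {[J=M], [K=L]}} (3 elements).


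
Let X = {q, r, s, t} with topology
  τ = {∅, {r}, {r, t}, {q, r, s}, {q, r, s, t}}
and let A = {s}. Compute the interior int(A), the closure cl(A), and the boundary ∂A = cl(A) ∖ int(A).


int(A) = ∅, cl(A) = {q, s}, ∂A = {q, s}.

Closed sets in (X, τ) are complements of opens:
  closed(X, τ) = {∅, {t}, {q, s}, {q, s, t}, {q, r, s, t}}.
int(A) = ⋃ {U ∈ τ : U ⊆ A}. Opens contained in A: ∅.
Taking the union of these: int(A) = ∅.
cl(A) = ⋂ {C closed : A ⊆ C}. Closed sets containing A: {q, s}, {q, s, t}, {q, r, s, t}.
Intersecting these: cl(A) = {q, s}.
∂A = cl(A) ∖ int(A) = {q, s} ∖ ∅ = {q, s}.


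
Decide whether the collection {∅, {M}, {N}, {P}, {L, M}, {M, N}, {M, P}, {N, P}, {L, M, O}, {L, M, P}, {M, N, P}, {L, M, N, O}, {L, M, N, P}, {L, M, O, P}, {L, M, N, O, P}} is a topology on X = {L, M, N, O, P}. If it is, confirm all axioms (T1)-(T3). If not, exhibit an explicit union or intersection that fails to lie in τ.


τ is NOT a topology on X.

Axiom (T1): ∅ ∈ τ? Yes; X ∈ τ? Yes.
Axiom (T2/T3): check pairwise unions and intersections of members of τ.
Counterexample for (T2): {N} ∪ {L, M} = {L, M, N} ∉ τ. Therefore τ is NOT a topology.


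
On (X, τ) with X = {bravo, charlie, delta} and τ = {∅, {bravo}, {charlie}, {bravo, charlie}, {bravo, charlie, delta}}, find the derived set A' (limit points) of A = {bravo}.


A' = {delta}

For each x ∈ X, list the open sets U ∈ τ with x ∈ U, then check whether U ∩ (A ∖ {x}) ≠ ∅ for every such U.
  x = bravo: open {bravo} ∋ x has {bravo} ∩ (A ∖ {bravo}) = ∅, so x is NOT a limit point.
  x = charlie: open {charlie} ∋ x has {charlie} ∩ (A ∖ {charlie}) = ∅, so x is NOT a limit point.
  x = delta: opens ∋ x are {bravo, charlie, delta}; each meets A ∖ {delta}, so x IS a limit point.
Collecting: A' = {delta}.


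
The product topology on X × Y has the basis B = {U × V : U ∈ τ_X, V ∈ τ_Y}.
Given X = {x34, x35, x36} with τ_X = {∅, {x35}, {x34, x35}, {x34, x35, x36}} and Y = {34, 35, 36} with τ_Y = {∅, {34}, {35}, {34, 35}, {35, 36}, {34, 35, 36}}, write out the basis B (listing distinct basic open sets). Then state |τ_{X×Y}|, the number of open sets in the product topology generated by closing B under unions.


Basis B = {∅ × ∅, {x35} × {34}, {x35} × {35}, {x34, x35} × {34}, {x34, x35} × {35}, {x35} × {34, 35}, {x35} × {35, 36}, {x34, x35, x36} × {34}, {x34, x35, x36} × {35}, {x35} × {34, 35, 36}, {x34, x35} × {34, 35}, {x34, x35} × {35, 36}, {x34, x35} × {34, 35, 36}, {x34, x35, x36} × {34, 35}, {x34, x35, x36} × {35, 36}, {x34, x35, x36} × {34, 35, 36}}; |τ_{X×Y}| = 40.

Enumerate products U × V with U ∈ τ_X, V ∈ τ_Y (deduplicated):
  ∅ × ∅ = {} (∅)
  {x35} × {34} = {(x35,34)}
  {x35} × {35} = {(x35,35)}
  {x34, x35} × {34} = {(x34,34), (x35,34)}
  {x34, x35} × {35} = {(x34,35), (x35,35)}
  {x35} × {34, 35} = {(x35,34), (x35,35)}
  {x35} × {35, 36} = {(x35,35), (x35,36)}
  {x34, x35, x36} × {34} = {(x34,34), (x35,34), (x36,34)}
  {x34, x35, x36} × {35} = {(x34,35), (x35,35), (x36,35)}
  {x35} × {34, 35, 36} = {(x35,34), (x35,35), (x35,36)}
  {x34, x35} × {34, 35} = {(x34,34), (x34,35), (x35,34), (x35,35)}
  {x34, x35} × {35, 36} = {(x34,35), (x34,36), (x35,35), (x35,36)}
  {x34, x35} × {34, 35, 36} = {(x34,34), (x34,35), (x34,36), (x35,34), (x35,35), (x35,36)}
  {x34, x35, x36} × {34, 35} = {(x34,34), (x34,35), (x35,34), (x35,35), (x36,34), (x36,35)}
  {x34, x35, x36} × {35, 36} = {(x34,35), (x34,36), (x35,35), (x35,36), (x36,35), (x36,36)}
  {x34, x35, x36} × {34, 35, 36} = {(x34,34), (x34,35), (x34,36), (x35,34), (x35,35), (x35,36), (x36,34), (x36,35), (x36,36)}
These 16 distinct sets form the basis B.
Close under arbitrary unions to get τ_{X×Y}; counting gives |τ_{X×Y}| = 40.


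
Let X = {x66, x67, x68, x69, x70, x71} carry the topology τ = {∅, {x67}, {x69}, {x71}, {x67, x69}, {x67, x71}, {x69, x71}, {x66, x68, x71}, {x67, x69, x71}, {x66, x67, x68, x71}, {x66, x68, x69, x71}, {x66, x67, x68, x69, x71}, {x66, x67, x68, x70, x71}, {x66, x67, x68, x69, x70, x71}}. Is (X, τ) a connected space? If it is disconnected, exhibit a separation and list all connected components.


(X, τ) is disconnected; components = [{x69}, {x66, x67, x68, x70, x71}].

Find clopen sets (U ∈ τ with X ∖ U ∈ τ):
  U = ∅, X ∖ U = {x66, x67, x68, x69, x70, x71} — both open, so U is clopen.
  U = {x69}, X ∖ U = {x66, x67, x68, x70, x71} — both open, so U is clopen.
  U = {x66, x67, x68, x70, x71}, X ∖ U = {x69} — both open, so U is clopen.
  U = {x66, x67, x68, x69, x70, x71}, X ∖ U = ∅ — both open, so U is clopen.
Nontrivial clopen(s) exist: e.g. {x69}. So (X, τ) is disconnected.
Compute connected components by grouping points that agree on all clopens:
  component: {x69}
  component: {x66, x67, x68, x70, x71}


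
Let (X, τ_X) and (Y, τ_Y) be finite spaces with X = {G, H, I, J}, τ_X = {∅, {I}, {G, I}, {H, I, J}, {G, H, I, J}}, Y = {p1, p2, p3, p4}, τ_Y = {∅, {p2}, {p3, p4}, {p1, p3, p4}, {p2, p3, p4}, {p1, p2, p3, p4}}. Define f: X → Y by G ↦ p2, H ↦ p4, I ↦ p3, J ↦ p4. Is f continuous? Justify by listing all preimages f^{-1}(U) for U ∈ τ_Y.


f is NOT continuous.

Compute f^{-1}(U) for each U ∈ τ_Y:
  U = ∅: f^{-1}(U) = ∅ ∈ τ_X ✓.
  U = {p2}: f^{-1}(U) = {G} ∉ τ_X ✗.
  U = {p3, p4}: f^{-1}(U) = {H, I, J} ∈ τ_X ✓.
  U = {p1, p3, p4}: f^{-1}(U) = {H, I, J} ∈ τ_X ✓.
  U = {p2, p3, p4}: f^{-1}(U) = {G, H, I, J} ∈ τ_X ✓.
  U = {p1, p2, p3, p4}: f^{-1}(U) = {G, H, I, J} ∈ τ_X ✓.
Found U = {p2} with f^{-1}(U) = {G} not in τ_X. Therefore f is NOT continuous.


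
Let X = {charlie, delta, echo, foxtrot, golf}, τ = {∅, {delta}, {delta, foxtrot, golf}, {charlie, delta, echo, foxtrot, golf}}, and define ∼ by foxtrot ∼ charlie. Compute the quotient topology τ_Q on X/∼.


X/∼ = {[charlie=foxtrot], [delta], [echo], [golf]}; |τ_Q| = 3.

Equivalence classes: [charlie=foxtrot], [delta], [echo], [golf].
Quotient map π: X → X/∼ sends charlie ↦ [charlie=foxtrot], delta ↦ [delta], echo ↦ [echo], foxtrot ↦ [charlie=foxtrot], golf ↦ [golf].
For each subset V ⊆ X/∼, compute π^{-1}(V) ⊆ X and check whether π^{-1}(V) ∈ τ. V is open in τ_Q iff π^{-1}(V) ∈ τ.
  V = {}: π^{-1}(V) = ∅ ∈ τ ✓.
  V = {[charlie=foxtrot]}: π^{-1}(V) = {charlie, foxtrot} ∉ τ ✗.
  V = {[delta]}: π^{-1}(V) = {delta} ∈ τ ✓.
  V = {[charlie=foxtrot], [delta]}: π^{-1}(V) = {charlie, delta, foxtrot} ∉ τ ✗.
  V = {[echo]}: π^{-1}(V) = {echo} ∉ τ ✗.
  V = {[charlie=foxtrot], [echo]}: π^{-1}(V) = {charlie, echo, foxtrot} ∉ τ ✗.
  V = {[delta], [echo]}: π^{-1}(V) = {delta, echo} ∉ τ ✗.
  V = {[charlie=foxtrot], [delta], [echo]}: π^{-1}(V) = {charlie, delta, echo, foxtrot} ∉ τ ✗.
  V = {[golf]}: π^{-1}(V) = {golf} ∉ τ ✗.
  V = {[charlie=foxtrot], [golf]}: π^{-1}(V) = {charlie, foxtrot, golf} ∉ τ ✗.
  V = {[delta], [golf]}: π^{-1}(V) = {delta, golf} ∉ τ ✗.
  V = {[charlie=foxtrot], [delta], [golf]}: π^{-1}(V) = {charlie, delta, foxtrot, golf} ∉ τ ✗.
  V = {[echo], [golf]}: π^{-1}(V) = {echo, golf} ∉ τ ✗.
  V = {[charlie=foxtrot], [echo], [golf]}: π^{-1}(V) = {charlie, echo, foxtrot, golf} ∉ τ ✗.
  V = {[delta], [echo], [golf]}: π^{-1}(V) = {delta, echo, golf} ∉ τ ✗.
  V = {[charlie=foxtrot], [delta], [echo], [golf]}: π^{-1}(V) = {charlie, delta, echo, foxtrot, golf} ∈ τ ✓.
Open sets in the quotient: τ_Q = {{}, {[delta]}, {[charlie=foxtrot], [delta], [echo], [golf]}} (3 elements).


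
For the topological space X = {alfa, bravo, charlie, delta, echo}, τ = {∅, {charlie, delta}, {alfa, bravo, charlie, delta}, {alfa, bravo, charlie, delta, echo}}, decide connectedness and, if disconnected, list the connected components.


(X, τ) is connected.

Find clopen sets (U ∈ τ with X ∖ U ∈ τ):
  U = ∅, X ∖ U = {alfa, bravo, charlie, delta, echo} — both open, so U is clopen.
  U = {alfa, bravo, charlie, delta, echo}, X ∖ U = ∅ — both open, so U is clopen.
Only trivial clopens (∅ and X) exist, so (X, τ) is connected.
Compute connected components by grouping points that agree on all clopens:
  component: {alfa, bravo, charlie, delta, echo}


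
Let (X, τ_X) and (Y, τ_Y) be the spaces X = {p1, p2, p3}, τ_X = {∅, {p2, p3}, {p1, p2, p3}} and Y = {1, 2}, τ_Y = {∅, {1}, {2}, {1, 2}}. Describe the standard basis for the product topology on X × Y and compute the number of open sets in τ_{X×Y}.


Basis B = {∅ × ∅, {p2, p3} × {1}, {p2, p3} × {2}, {p1, p2, p3} × {1}, {p1, p2, p3} × {2}, {p2, p3} × {1, 2}, {p1, p2, p3} × {1, 2}}; |τ_{X×Y}| = 9.

Enumerate products U × V with U ∈ τ_X, V ∈ τ_Y (deduplicated):
  ∅ × ∅ = {} (∅)
  {p2, p3} × {1} = {(p2,1), (p3,1)}
  {p2, p3} × {2} = {(p2,2), (p3,2)}
  {p1, p2, p3} × {1} = {(p1,1), (p2,1), (p3,1)}
  {p1, p2, p3} × {2} = {(p1,2), (p2,2), (p3,2)}
  {p2, p3} × {1, 2} = {(p2,1), (p2,2), (p3,1), (p3,2)}
  {p1, p2, p3} × {1, 2} = {(p1,1), (p1,2), (p2,1), (p2,2), (p3,1), (p3,2)}
These 7 distinct sets form the basis B.
Close under arbitrary unions to get τ_{X×Y}; counting gives |τ_{X×Y}| = 9.


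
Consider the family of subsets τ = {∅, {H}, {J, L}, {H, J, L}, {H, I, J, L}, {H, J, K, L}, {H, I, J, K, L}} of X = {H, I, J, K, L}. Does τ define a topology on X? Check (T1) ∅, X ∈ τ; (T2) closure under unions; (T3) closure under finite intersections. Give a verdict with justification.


τ IS a topology on X.

Axiom (T1): ∅ ∈ τ? Yes; X ∈ τ? Yes.
Axiom (T2/T3): check pairwise unions and intersections of members of τ.
All pairwise intersections and unions checked — each lies in τ. Therefore τ satisfies (T1), (T2), (T3): it IS a topology on X.


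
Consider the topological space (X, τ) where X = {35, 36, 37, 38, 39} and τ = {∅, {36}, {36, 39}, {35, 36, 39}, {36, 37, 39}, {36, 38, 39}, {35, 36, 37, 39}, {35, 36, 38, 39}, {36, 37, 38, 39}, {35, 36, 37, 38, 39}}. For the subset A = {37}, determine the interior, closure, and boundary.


int(A) = ∅, cl(A) = {37}, ∂A = {37}.

Closed sets in (X, τ) are complements of opens:
  closed(X, τ) = {∅, {35}, {37}, {38}, {35, 37}, {35, 38}, {37, 38}, {35, 37, 38}, {35, 37, 38, 39}, {35, 36, 37, 38, 39}}.
int(A) = ⋃ {U ∈ τ : U ⊆ A}. Opens contained in A: ∅.
Taking the union of these: int(A) = ∅.
cl(A) = ⋂ {C closed : A ⊆ C}. Closed sets containing A: {37}, {35, 37}, {37, 38}, {35, 37, 38}, {35, 37, 38, 39}, {35, 36, 37, 38, 39}.
Intersecting these: cl(A) = {37}.
∂A = cl(A) ∖ int(A) = {37} ∖ ∅ = {37}.
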